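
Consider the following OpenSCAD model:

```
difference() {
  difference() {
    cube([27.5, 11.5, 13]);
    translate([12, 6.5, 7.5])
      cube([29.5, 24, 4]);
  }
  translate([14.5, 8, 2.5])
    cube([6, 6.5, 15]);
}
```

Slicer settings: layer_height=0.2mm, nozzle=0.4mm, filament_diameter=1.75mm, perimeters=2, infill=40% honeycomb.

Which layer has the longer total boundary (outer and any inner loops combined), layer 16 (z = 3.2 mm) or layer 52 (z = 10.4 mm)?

Layer 16 (z = 3.2): the cube is present — its section is the full 27.5×11.5 rectangle (perimeter 78.00 mm); the cube at (12, 6.5) is absent (z outside [7.5, 11.5]); After the difference (first − rest): none of the subtracted shapes is present at this height, so the 27.5×11.5 cube is unchanged — boundary = 78.00 mm; the cube at (14.5, 8) is present — its section is the full 6×6.5 rectangle (perimeter 25.00 mm); After the difference (first − rest): starting from the result so far, the 6×6.5 cube at (14.5, 8) partially overlaps it — only the 21.00 mm² overlap (of its 39.00 mm²) is removed, clipping the outline — boundary = 85.00 mm. So its perimeter = 85.00 mm. Layer 52 (z = 10.4): the cube (footprint 27.5×11.5) is included at this height (perimeter 78.00 mm); the cube at (12, 6.5) (footprint 29.5×24) is included at this height (perimeter 107.00 mm); Taking the first minus the rest: starting from the 27.5×11.5 cube, the 29.5×24 cube at (12, 6.5) partially overlaps it — only the 77.50 mm² overlap (of its 708.00 mm²) is removed, clipping the outline — boundary = 78.00 mm; the cube at (14.5, 8) is present — its section is the full 6×6.5 rectangle (perimeter 25.00 mm); After the difference (first − rest): starting from that combined region, the 6×6.5 cube at (14.5, 8) misses the remaining region (no effect) — boundary = 78.00 mm. So its perimeter = 78.00 mm. Layer 16 is larger (85.00 vs 78.00 mm).

layer 16 (z = 3.2 mm)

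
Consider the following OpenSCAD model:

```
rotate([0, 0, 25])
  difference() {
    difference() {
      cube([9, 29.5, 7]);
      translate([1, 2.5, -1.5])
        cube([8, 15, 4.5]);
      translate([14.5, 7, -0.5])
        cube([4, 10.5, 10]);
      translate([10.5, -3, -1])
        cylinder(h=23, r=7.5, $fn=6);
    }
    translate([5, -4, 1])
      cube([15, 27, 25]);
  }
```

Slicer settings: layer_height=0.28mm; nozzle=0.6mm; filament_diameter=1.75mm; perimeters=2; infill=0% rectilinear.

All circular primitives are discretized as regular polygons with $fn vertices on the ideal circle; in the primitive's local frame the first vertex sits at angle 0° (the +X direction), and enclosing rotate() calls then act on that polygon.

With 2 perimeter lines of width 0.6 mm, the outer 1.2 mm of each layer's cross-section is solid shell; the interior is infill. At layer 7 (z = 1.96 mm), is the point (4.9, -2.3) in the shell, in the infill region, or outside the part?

At z = 1.96 mm: the cube is present — its section is the full 9×29.5 rectangle; the cube at (1, 2.5) (footprint 8×15) is included at this height; the 4×10.5 cube at (14.5, 7) contributes its full rectangle; the r=7.5 cylinder at (10.5, -3) gives a regular 6-gon of circumradius 7.5 (constant along its height); Taking the first minus the rest: starting from the 9×29.5 cube, the 8×15 cube at (1, 2.5) lies inside it touching the edge (removes its full 120.00 mm²); the 4×10.5 cube at (14.5, 7) misses the remaining region (no effect); the r=7.5 cylinder at (10.5, -3) partially overlaps it — only the 8.87 mm² overlap (of its 146.14 mm²) is removed, clipping the outline — 1 connected region; the 15×27 cube at (5, -4) contributes its full rectangle; Taking the first minus the rest: starting from that combined region, the 15×27 cube at (5, -4) partially overlaps it — only the 23.20 mm² overlap (of its 405.00 mm²) is removed, clipping the outline — 1 connected region; (rotated 25° about Z; rotation is an isometry so areas/perimeters/island counts are preserved). Overall, the cross-section is a single solid region. Undo the 25° rotation: the query point maps to (3.469, -4.155) in the un-rotated model frame. The nearest boundary edge runs (4.73, 0.00)→(0.00, 0.00); distance from the point to it = 4.16 mm. The point is not inside any of the regions above, so it lies outside the cross-section (4.16 mm from the nearest boundary).

outside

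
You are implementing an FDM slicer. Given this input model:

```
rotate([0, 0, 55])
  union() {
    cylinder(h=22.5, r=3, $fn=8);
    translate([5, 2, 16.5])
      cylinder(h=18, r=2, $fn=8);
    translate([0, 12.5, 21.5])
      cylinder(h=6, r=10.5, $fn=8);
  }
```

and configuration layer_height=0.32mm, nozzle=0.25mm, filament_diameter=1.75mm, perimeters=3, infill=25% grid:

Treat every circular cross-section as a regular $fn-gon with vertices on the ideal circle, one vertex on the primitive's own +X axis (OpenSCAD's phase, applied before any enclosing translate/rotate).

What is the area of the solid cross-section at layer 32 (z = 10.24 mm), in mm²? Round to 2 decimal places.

At z = 10.24 mm: the r=3 cylinder contributes a regular 8-gon of circumradius 3 (area = (8/2)·3.000²·sin(360°/8) = 25.46 mm²); the cylinder at (5, 2) is not intersected at this z (z outside [16.5, 34.5]); the cylinder at (0, 12.5) is not intersected at this z (z outside [21.5, 27.5]); Combining (union): only the r=3 cylinder is present, so the union is just that shape — area = 25.46 mm²; (whole slice rotated 55° about Z — lengths, areas and connectivity unchanged). Overall, the cross-section is a single solid region. Net area = 25.46 mm².

25.46 mm²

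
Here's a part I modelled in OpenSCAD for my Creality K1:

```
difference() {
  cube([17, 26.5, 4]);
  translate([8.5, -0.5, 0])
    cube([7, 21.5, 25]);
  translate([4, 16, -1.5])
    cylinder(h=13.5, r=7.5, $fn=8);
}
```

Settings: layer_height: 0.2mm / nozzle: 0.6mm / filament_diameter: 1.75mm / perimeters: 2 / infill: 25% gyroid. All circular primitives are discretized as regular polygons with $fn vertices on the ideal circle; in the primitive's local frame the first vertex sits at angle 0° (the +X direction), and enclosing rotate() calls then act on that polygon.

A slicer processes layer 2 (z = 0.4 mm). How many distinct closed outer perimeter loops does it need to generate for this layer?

At z = 0.4 mm: the cube (footprint 17×26.5) is included at this height; the cube at (8.5, -0.5) (footprint 7×21.5) is included at this height; the r=7.5 cylinder at (4, 16) contributes a regular 8-gon of circumradius 7.5; Subtracting the remaining from the first: starting from the 17×26.5 cube, the 7×21.5 cube at (8.5, -0.5) partially overlaps it — only the 147.00 mm² overlap (of its 150.50 mm²) is removed, clipping the outline; the r=7.5 cylinder at (4, 16) partially overlaps it — only the 112.88 mm² overlap (of its 159.10 mm²) is removed, clipping the outline — 2 connected regions. The result has 2 disconnected regions.

2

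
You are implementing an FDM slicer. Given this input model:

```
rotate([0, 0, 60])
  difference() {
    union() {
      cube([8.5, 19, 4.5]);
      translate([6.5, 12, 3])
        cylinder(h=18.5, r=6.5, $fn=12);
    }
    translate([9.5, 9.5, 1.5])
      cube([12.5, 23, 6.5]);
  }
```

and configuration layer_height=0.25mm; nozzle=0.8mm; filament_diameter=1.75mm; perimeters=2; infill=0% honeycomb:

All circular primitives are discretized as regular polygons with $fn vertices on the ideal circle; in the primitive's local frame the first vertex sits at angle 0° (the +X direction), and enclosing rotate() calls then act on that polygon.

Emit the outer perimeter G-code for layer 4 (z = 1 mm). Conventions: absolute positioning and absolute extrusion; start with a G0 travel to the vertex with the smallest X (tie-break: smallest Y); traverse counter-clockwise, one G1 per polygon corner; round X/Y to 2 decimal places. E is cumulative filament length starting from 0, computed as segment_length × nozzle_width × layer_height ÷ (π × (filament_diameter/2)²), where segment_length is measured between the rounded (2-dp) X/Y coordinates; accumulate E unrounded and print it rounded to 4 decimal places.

At z = 1 mm: the cube (footprint 8.5×19) is included at this height; the cylinder at (6.5, 12) does not reach this height (z outside [3, 21.5]); Taking the union: only the 8.5×19 cube is present, so the union is just that shape — 1 connected region; the cube at (9.5, 9.5) does not reach this height (z outside [1.5, 8]); After the difference (first − rest): none of the subtracted shapes is present at this height, so the result so far is unchanged — 1 connected region; (rotated 60° about Z; rotation is an isometry so areas/perimeters/island counts are preserved). The outline is a single polygon with 4 vertices. Extrusion per mm of travel: 0.8 × 0.25 / (π × 0.875²) = 0.083150. Accumulating E over each segment gives final E = 4.5724.

G0 X-16.45 Y9.50 Z1.00
G1 X0.00 Y0.00 E1.5795
G1 X4.25 Y7.36 E2.2862
G1 X-12.20 Y16.86 E3.8658
G1 X-16.45 Y9.50 E4.5724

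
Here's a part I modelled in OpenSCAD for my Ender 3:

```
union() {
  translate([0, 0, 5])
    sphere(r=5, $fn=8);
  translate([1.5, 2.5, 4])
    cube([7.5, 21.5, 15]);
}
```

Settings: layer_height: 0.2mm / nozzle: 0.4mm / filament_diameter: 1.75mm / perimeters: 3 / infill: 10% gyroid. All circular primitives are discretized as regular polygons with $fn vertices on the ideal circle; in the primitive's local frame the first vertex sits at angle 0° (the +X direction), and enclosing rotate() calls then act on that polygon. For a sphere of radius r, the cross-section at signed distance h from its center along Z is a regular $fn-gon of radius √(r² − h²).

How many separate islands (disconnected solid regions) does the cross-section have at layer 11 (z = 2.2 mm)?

At z = 2.2 mm: the r=5 sphere contributes a regular 8-gon of circumradius √(5²−2.8²) = 4.142; the cube at (1.5, 2.5) does not reach this height (z outside [4, 19]); Taking the union: only the r=5 sphere is present, so the union is just that shape — 1 connected region. Overall, the cross-section is a single solid region. Island count = 1.

1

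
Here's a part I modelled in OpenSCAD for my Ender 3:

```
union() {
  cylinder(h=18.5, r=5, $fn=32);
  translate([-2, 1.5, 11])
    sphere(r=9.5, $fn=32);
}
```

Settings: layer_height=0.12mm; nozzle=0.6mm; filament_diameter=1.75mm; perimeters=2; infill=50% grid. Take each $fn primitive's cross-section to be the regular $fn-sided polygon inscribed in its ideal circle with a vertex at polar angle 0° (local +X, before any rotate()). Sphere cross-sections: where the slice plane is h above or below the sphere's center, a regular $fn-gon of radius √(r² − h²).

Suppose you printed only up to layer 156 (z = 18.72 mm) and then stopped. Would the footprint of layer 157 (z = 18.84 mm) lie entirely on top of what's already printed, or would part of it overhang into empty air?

Compare the two slices. At z = 18.72: the cylinder is not intersected at this z (z outside [0, 18.5]); the r=9.5 sphere at (-2, 1.5) slices to a regular 32-gon of circumradius 5.536 (√(r²−h²) with h=7.72 from center) (area = (32/2)·5.536²·sin(360°/32) = 95.68 mm²); Merging all regions: only the r=9.5 sphere at (-2, 1.5) is present, so the union is just that shape — area = 95.68 mm². At z = 18.84: the cylinder is absent (z outside [0, 18.5]); the r=9.5 sphere at (-2, 1.5) contributes a regular 32-gon of circumradius √(9.5²−7.84²) = 5.365 (area = (32/2)·5.365²·sin(360°/32) = 89.85 mm²); Merging all regions: only the r=9.5 sphere at (-2, 1.5) is present, so the union is just that shape — area = 89.85 mm². Checking containment: the cross-section at z = 18.84 is a subset of the cross-section at z = 18.72.

entirely on top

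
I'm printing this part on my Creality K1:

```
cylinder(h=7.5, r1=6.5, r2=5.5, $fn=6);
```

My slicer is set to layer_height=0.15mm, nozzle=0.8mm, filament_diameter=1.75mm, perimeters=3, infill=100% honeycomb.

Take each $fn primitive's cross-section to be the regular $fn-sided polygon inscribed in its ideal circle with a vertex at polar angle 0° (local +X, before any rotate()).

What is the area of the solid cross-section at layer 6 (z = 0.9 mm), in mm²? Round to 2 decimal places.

At z = 0.9 mm: the cone contributes a regular 6-gon of circumradius 6.380 (interpolated between r1=6.5 and r2=5.5 at t=0.120) (area = (6/2)·6.380²·sin(360°/6) = 105.75 mm²). Overall, the cross-section is a single solid region. Net area = 105.75 mm².

105.75 mm²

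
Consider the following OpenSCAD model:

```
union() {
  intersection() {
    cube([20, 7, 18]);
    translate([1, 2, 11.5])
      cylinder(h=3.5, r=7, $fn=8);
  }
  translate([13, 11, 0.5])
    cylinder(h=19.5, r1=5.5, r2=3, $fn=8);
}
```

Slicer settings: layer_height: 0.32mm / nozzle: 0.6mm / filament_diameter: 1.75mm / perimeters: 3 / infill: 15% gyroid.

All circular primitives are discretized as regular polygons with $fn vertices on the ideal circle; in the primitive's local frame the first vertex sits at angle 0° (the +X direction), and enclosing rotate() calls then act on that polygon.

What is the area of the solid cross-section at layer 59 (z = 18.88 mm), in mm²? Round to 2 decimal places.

27.95 mm²

At z = 18.88 mm: the cube is not intersected at this z (z outside [0, 18]); the cylinder at (1, 2) is absent (z outside [11.5, 15]); Keeping only the common overlap: at least one operand is absent at this height, so nothing remains; the cone at (13, 11) (r1=5.5→r2=3) has section circumradius 3.144 here — a regular 8-gon (area = (8/2)·3.144²·sin(360°/8) = 27.95 mm²); Combining (union): only the cone at (13, 11) is present, so the union is just that shape — area = 27.95 mm². Overall, the cross-section is a single solid region. Net area = 27.95 mm².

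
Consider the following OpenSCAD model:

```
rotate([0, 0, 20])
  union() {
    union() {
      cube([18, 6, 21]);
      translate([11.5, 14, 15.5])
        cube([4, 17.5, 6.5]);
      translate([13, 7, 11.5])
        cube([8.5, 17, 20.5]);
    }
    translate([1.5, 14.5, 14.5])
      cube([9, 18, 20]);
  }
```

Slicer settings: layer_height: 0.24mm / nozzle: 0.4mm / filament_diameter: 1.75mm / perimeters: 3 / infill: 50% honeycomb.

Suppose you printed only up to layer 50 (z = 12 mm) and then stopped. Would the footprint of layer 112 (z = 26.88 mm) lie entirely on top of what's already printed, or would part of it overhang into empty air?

Compare the two slices. At z = 12: the cube is present — its section is the full 18×6 rectangle (area 108.00 mm²); the cube at (11.5, 14) does not reach this height (z outside [15.5, 22]); the cube at (13, 7) is present — its section is the full 8.5×17 rectangle (area 144.50 mm²); Merging all regions: the 2 present regions are separate (no shared area or edge), so areas and boundary lengths simply add and each stays a separate island — area = 252.50 mm²; the cube at (1.5, 14.5) is absent (z outside [14.5, 34.5]); Combining (union): only the result so far is present, so the union is just that shape — area = 252.50 mm²; (whole slice rotated 20° about Z — lengths, areas and connectivity unchanged). At z = 26.88: the cube is not intersected at this z (z outside [0, 21]); the cube at (11.5, 14) does not reach this height (z outside [15.5, 22]); the 8.5×17 cube at (13, 7) contributes its full rectangle (area 144.50 mm²); Taking the union: only the 8.5×17 cube at (13, 7) is present, so the union is just that shape — area = 144.50 mm²; the cube at (1.5, 14.5) is present — its section is the full 9×18 rectangle (area 162.00 mm²); Combining (union): the 2 present regions are separate (no shared area or edge), so areas and boundary lengths simply add and each stays a separate island — area = 306.50 mm²; (rotated 20° about Z; rotation is an isometry so areas/perimeters/island counts are preserved). Checking containment: at z = 26.88 the cross-section extends beyond the z = 12 cross-section by about 162.00 mm².

part overhangs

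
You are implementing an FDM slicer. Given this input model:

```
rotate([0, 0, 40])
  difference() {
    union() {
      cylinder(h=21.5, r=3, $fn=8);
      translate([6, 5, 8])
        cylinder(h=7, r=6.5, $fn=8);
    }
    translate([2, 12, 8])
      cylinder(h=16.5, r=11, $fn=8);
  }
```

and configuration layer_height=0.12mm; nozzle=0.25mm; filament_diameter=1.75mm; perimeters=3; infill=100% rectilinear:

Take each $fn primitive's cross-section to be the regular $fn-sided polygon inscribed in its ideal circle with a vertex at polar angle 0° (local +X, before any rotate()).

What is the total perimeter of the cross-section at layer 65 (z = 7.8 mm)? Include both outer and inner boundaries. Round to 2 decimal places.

At z = 7.8 mm: the r=3 cylinder gives a regular 8-gon of circumradius 3 (constant along its height) (perimeter = 2·8·3.000·sin(180°/8) = 18.37 mm); the cylinder at (6, 5) does not reach this height (z outside [8, 15]); Merging all regions: only the r=3 cylinder is present, so the union is just that shape — boundary = 18.37 mm; the cylinder at (2, 12) is absent (z outside [8, 24.5]); After the difference (first − rest): none of the subtracted shapes is present at this height, so that combined region is unchanged — boundary = 18.37 mm; (whole slice rotated 40° about Z — lengths, areas and connectivity unchanged). Overall, the cross-section is a single solid region. Total boundary length (outer) = 18.37 mm.

18.37 mm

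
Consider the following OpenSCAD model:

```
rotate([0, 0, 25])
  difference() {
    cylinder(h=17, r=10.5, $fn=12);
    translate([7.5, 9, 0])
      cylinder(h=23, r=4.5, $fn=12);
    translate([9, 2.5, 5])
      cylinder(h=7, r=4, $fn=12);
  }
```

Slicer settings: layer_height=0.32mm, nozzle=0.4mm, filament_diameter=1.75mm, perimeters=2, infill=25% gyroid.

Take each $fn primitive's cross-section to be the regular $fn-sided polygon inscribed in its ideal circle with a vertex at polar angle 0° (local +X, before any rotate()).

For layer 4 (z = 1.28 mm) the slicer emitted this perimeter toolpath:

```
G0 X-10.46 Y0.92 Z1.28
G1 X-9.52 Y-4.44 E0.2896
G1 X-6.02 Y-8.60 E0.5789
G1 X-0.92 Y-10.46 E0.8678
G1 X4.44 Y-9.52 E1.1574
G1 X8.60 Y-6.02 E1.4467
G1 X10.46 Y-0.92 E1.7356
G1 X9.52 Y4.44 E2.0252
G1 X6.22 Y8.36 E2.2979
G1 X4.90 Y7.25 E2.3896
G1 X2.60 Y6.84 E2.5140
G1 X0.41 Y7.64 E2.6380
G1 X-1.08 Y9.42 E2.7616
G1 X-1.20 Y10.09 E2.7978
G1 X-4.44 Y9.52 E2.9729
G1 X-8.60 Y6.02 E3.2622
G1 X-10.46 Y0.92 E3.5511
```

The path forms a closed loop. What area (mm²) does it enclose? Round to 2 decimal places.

Apply the shoelace formula to the sequence of (X, Y) vertices; enclosed area = 314.96 mm².

314.96 mm²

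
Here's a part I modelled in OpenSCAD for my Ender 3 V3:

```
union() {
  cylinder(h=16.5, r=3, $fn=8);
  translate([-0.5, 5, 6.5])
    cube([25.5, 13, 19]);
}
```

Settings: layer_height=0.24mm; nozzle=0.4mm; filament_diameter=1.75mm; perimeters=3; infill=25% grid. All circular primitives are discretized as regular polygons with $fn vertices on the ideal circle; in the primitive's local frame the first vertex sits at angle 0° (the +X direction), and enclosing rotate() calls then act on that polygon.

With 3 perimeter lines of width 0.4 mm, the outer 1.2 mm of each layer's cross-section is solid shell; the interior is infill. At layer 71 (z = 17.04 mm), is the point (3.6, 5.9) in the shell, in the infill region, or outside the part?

shell

At z = 17.04 mm: the cylinder is absent (z outside [0, 16.5]); the 25.5×13 cube at (-0.5, 5) contributes its full rectangle; Taking the union: only the 25.5×13 cube at (-0.5, 5) is present, so the union is just that shape — 1 connected region. Overall, the cross-section is a single solid region. The nearest boundary edge runs (-0.50, 5.00)→(25.00, 5.00); distance from the point to it = 0.90 mm. The point is inside the cross-section, 0.90 mm from the nearest boundary — within the 1.2 mm shell band (3 × 0.4).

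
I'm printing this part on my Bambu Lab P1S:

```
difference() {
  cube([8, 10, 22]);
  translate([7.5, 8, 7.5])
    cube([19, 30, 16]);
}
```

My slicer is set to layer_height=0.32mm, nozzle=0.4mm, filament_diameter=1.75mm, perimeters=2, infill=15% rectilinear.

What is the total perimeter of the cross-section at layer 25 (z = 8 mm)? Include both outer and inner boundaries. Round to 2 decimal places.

At z = 8 mm: the cube is present — its section is the full 8×10 rectangle (perimeter 36.00 mm); the 19×30 cube at (7.5, 8) contributes its full rectangle (perimeter 98.00 mm); After the difference (first − rest): starting from the 8×10 cube, the 19×30 cube at (7.5, 8) partially overlaps it — only the 1.00 mm² overlap (of its 570.00 mm²) is removed, clipping the outline — boundary = 36.00 mm. Overall, the cross-section is a single solid region. Total boundary length (outer) = 36.00 mm.

36.00 mm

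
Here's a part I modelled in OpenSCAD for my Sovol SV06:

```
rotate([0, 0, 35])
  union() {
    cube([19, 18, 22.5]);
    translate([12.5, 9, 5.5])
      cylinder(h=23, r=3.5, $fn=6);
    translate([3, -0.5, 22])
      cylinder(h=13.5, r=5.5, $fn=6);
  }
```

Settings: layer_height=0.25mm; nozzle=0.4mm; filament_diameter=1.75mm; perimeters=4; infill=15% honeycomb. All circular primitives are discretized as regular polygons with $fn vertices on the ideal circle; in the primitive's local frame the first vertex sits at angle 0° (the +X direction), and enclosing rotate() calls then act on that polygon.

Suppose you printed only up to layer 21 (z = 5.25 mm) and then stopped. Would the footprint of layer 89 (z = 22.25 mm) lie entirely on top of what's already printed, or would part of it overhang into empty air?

part overhangs

Compare the two slices. At z = 5.25: the 19×18 cube contributes its full rectangle (area 342.00 mm²); the cylinder at (12.5, 9) does not reach this height (z outside [5.5, 28.5]); the cylinder at (3, -0.5) is not intersected at this z (z outside [22, 35.5]); Taking the union: only the 19×18 cube is present, so the union is just that shape — area = 342.00 mm²; (whole slice rotated 35° about Z — lengths, areas and connectivity unchanged). At z = 22.25: the cube (footprint 19×18) is included at this height (area 342.00 mm²); the r=3.5 cylinder at (12.5, 9) gives a regular 6-gon of circumradius 3.5 (constant along its height) (area = (6/2)·3.500²·sin(360°/6) = 31.83 mm²); the cylinder at (3, -0.5): section is a regular 6-gon, circumradius r=5.5 (area = (6/2)·5.500²·sin(360°/6) = 78.59 mm²); Combining (union): the regions partially overlap — summed areas 452.42 mm² minus the doubly-counted overlap 61.53 mm² gives 390.89 mm² — area = 390.89 mm²; (whole slice rotated 35° about Z — lengths, areas and connectivity unchanged). Checking containment: at z = 22.25 the cross-section extends beyond the z = 5.25 cross-section by about 48.89 mm².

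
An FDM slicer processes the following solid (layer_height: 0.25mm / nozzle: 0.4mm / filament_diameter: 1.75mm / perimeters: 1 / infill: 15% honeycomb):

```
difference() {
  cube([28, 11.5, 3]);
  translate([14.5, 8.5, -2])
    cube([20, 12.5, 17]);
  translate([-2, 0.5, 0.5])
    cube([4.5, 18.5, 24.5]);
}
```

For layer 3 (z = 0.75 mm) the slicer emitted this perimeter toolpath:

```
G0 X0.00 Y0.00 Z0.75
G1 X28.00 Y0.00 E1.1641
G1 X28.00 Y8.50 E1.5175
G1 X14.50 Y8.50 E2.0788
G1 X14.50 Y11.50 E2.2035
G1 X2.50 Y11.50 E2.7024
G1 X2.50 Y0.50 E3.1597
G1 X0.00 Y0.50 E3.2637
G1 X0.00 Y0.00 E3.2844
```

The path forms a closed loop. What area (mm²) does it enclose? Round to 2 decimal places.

254.00 mm²

Apply the shoelace formula to the sequence of (X, Y) vertices; enclosed area = 254.00 mm².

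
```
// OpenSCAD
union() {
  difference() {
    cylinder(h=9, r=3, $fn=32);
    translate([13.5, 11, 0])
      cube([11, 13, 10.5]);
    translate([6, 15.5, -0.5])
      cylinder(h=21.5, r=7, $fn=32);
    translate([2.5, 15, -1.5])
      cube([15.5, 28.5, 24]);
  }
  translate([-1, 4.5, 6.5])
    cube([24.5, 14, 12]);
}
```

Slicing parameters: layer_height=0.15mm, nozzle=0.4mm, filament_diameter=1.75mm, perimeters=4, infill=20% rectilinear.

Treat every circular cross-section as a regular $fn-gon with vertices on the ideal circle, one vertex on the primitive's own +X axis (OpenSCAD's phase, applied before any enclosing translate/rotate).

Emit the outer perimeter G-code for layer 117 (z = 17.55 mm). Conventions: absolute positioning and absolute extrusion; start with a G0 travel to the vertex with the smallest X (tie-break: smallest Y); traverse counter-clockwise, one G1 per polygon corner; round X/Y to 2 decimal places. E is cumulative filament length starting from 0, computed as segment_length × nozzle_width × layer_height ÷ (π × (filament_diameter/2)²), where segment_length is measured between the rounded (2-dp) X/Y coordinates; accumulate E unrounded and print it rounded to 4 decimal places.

G0 X-1.00 Y4.50 Z17.55
G1 X23.50 Y4.50 E0.6112
G1 X23.50 Y18.50 E0.9604
G1 X-1.00 Y18.50 E1.5715
G1 X-1.00 Y4.50 E1.9208

At z = 17.55 mm: the cylinder does not reach this height (z outside [0, 9]); the cube at (13.5, 11) is absent (z outside [0, 10.5]); the r=7 cylinder at (6, 15.5) contributes a regular 32-gon of circumradius 7; the 15.5×28.5 cube at (2.5, 15) contributes its full rectangle; Taking the first minus the rest: the first operand is absent here, so nothing remains; the 24.5×14 cube at (-1, 4.5) contributes its full rectangle; Combining (union): only the 24.5×14 cube at (-1, 4.5) is present, so the union is just that shape — 1 connected region. The outline is a single polygon with 4 vertices. Extrusion per mm of travel: 0.4 × 0.15 / (π × 0.875²) = 0.024945. Accumulating E over each segment gives final E = 1.9208.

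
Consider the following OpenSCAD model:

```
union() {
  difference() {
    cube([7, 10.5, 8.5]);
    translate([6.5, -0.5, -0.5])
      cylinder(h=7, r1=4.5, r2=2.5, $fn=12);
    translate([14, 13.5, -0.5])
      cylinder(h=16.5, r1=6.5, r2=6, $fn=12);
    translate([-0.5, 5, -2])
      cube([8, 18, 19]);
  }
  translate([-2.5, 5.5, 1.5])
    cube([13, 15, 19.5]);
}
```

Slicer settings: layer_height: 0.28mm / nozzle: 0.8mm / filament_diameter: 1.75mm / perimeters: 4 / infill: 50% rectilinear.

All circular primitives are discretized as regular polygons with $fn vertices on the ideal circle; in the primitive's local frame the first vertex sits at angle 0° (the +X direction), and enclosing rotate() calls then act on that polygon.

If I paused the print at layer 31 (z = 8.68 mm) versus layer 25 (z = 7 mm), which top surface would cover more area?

layer 25 (z = 7 mm)

Layer 31 (z = 8.68): the cube does not reach this height (z outside [0, 8.5]); the cone at (6.5, -0.5) is not intersected at this z (z outside [-0.5, 6.5]); the cone at (14, 13.5) (r1=6.5→r2=6) has section circumradius 6.222 here — a regular 12-gon (area = (12/2)·6.222²·sin(360°/12) = 116.13 mm²); the cube at (-0.5, 5) (footprint 8×18) is included at this height (area 144.00 mm²); Subtracting the remaining from the first: the first operand is absent here, so nothing remains; the cube at (-2.5, 5.5) (footprint 13×15) is included at this height (area 195.00 mm²); Combining (union): only the 13×15 cube at (-2.5, 5.5) is present, so the union is just that shape — area = 195.00 mm². So its area = 195.00 mm². Layer 25 (z = 7): the cube (footprint 7×10.5) is included at this height (area 73.50 mm²); the cone at (6.5, -0.5) is absent (z outside [-0.5, 6.5]); the cone at (14, 13.5) (r1=6.5→r2=6) has section circumradius 6.273 here — a regular 12-gon (area = (12/2)·6.273²·sin(360°/12) = 118.04 mm²); the cube at (-0.5, 5) is present — its section is the full 8×18 rectangle (area 144.00 mm²); Taking the first minus the rest: starting from the 7×10.5 cube (73.50 mm²), the cone at (14, 13.5) misses the remaining region (no effect); the 8×18 cube at (-0.5, 5) partially overlaps it — only the 38.50 mm² overlap (of its 144.00 mm²) is removed, clipping the outline — area = 35.00 mm²; the cube at (-2.5, 5.5) is present — its section is the full 13×15 rectangle (area 195.00 mm²); Merging all regions: the 2 present regions are separate (no shared area or edge), so areas and boundary lengths simply add and each stays a separate island — area = 230.00 mm². So its area = 230.00 mm². Layer 25 is larger (230.00 vs 195.00 mm²).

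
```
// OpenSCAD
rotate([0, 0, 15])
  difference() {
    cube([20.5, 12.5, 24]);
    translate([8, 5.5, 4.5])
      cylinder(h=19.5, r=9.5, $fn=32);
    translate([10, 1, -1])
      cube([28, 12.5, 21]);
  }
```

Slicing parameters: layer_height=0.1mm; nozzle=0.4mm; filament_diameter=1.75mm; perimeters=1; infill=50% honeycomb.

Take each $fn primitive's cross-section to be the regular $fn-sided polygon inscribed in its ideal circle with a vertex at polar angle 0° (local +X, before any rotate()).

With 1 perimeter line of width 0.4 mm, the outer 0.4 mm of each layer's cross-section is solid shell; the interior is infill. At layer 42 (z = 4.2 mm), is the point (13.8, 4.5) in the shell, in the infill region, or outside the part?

shell

At z = 4.2 mm: the 20.5×12.5 cube contributes its full rectangle; the cylinder at (8, 5.5) does not reach this height (z outside [4.5, 24]); the 28×12.5 cube at (10, 1) contributes its full rectangle; After the difference (first − rest): starting from the 20.5×12.5 cube, the 28×12.5 cube at (10, 1) partially overlaps it — only the 120.75 mm² overlap (of its 350.00 mm²) is removed, clipping the outline — 1 connected region; (whole slice rotated 15° about Z — lengths, areas and connectivity unchanged). Overall, the cross-section is a single solid region. Undo the 15° rotation: the query point maps to (14.494, 0.775) in the un-rotated model frame. The nearest boundary edge runs (10.00, 1.00)→(20.50, 1.00); distance from the point to it = 0.23 mm. The point is inside the cross-section, 0.23 mm from the nearest boundary — within the 0.4 mm shell band (1 × 0.4).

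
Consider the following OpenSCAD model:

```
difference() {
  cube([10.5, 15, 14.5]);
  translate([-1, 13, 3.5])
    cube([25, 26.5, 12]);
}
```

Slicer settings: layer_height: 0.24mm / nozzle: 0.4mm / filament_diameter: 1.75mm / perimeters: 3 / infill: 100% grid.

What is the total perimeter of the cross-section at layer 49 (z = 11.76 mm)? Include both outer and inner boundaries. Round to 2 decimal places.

At z = 11.76 mm: the 10.5×15 cube contributes its full rectangle (perimeter 51.00 mm); the cube at (-1, 13) is present — its section is the full 25×26.5 rectangle (perimeter 103.00 mm); Taking the first minus the rest: starting from the 10.5×15 cube, the 25×26.5 cube at (-1, 13) partially overlaps it — only the 21.00 mm² overlap (of its 662.50 mm²) is removed, clipping the outline — boundary = 47.00 mm. Overall, the cross-section is a single solid region. Total boundary length (outer) = 47.00 mm.

47.00 mm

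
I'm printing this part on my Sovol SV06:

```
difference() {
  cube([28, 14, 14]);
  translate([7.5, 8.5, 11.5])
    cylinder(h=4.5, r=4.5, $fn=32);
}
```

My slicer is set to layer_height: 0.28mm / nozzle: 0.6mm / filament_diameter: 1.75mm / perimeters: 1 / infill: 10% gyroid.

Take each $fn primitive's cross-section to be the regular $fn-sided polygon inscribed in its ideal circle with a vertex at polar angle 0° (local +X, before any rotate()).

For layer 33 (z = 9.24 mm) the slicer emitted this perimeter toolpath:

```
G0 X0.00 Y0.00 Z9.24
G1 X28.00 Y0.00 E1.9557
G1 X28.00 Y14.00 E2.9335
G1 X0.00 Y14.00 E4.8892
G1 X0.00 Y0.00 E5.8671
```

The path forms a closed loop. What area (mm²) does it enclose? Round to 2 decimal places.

392.00 mm²

Apply the shoelace formula to the sequence of (X, Y) vertices; enclosed area = 392.00 mm².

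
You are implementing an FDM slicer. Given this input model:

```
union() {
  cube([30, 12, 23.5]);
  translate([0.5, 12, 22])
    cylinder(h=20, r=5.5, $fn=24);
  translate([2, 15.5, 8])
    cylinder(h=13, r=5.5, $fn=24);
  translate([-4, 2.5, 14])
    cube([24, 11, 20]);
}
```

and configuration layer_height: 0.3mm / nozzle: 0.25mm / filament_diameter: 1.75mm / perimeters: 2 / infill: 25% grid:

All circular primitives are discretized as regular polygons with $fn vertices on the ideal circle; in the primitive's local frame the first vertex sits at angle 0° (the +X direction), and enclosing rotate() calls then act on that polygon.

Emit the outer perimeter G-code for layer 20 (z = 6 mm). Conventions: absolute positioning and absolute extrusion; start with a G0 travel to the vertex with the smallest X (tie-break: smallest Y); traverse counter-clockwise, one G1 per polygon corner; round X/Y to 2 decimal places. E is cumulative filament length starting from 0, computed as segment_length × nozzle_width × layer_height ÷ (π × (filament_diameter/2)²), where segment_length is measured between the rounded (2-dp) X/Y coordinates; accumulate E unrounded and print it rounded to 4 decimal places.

G0 X0.00 Y0.00 Z6.00
G1 X30.00 Y0.00 E0.9354
G1 X30.00 Y12.00 E1.3096
G1 X0.00 Y12.00 E2.2451
G1 X0.00 Y0.00 E2.6192

At z = 6 mm: the 30×12 cube contributes its full rectangle; the cylinder at (0.5, 12) does not reach this height (z outside [22, 42]); the cylinder at (2, 15.5) does not reach this height (z outside [8, 21]); the cube at (-4, 2.5) is not intersected at this z (z outside [14, 34]); Merging all regions: only the 30×12 cube is present, so the union is just that shape — 1 connected region. The outline is a single polygon with 4 vertices. Extrusion per mm of travel: 0.25 × 0.3 / (π × 0.875²) = 0.031181. Accumulating E over each segment gives final E = 2.6192.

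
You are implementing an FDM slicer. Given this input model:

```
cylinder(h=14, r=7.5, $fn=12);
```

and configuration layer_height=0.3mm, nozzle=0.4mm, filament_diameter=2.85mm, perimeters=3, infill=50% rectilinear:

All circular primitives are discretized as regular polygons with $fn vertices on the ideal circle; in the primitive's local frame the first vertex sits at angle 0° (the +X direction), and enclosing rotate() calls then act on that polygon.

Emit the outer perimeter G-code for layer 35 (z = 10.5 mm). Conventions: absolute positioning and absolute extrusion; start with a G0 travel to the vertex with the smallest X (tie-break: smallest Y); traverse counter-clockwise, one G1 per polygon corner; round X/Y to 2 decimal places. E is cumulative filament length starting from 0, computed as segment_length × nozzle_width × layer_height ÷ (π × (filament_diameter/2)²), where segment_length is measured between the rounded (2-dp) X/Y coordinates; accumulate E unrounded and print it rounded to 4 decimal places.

At z = 10.5 mm: the r=7.5 cylinder gives a regular 12-gon of circumradius 7.5 (constant along its height). The outline is a single polygon with 12 vertices. Extrusion per mm of travel: 0.4 × 0.3 / (π × 1.425²) = 0.018811. Accumulating E over each segment gives final E = 0.8767.

G0 X-7.50 Y0.00 Z10.50
G1 X-6.50 Y-3.75 E0.0730
G1 X-3.75 Y-6.50 E0.1462
G1 X0.00 Y-7.50 E0.2192
G1 X3.75 Y-6.50 E0.2922
G1 X6.50 Y-3.75 E0.3653
G1 X7.50 Y0.00 E0.4383
G1 X6.50 Y3.75 E0.5113
G1 X3.75 Y6.50 E0.5845
G1 X0.00 Y7.50 E0.6575
G1 X-3.75 Y6.50 E0.7305
G1 X-6.50 Y3.75 E0.8037
G1 X-7.50 Y0.00 E0.8767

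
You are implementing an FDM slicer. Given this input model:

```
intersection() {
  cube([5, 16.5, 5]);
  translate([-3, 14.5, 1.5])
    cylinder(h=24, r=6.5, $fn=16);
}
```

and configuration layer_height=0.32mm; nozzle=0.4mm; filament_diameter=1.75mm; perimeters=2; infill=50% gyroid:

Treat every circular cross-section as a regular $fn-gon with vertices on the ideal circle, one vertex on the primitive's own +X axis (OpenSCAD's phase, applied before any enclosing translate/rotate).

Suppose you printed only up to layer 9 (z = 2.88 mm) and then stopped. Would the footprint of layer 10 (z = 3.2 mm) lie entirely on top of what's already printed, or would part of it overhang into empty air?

Compare the two slices. At z = 2.88: the 5×16.5 cube contributes its full rectangle (area 82.50 mm²); the r=6.5 cylinder at (-3, 14.5) contributes a regular 16-gon of circumradius 6.5 (area = (16/2)·6.500²·sin(360°/16) = 129.35 mm²); Keeping only the common overlap: the r=6.5 cylinder at (-3, 14.5) partially overlaps the 5×16.5 cube; clipping to the common part keeps 20.40 mm² — area = 20.40 mm². At z = 3.2: the 5×16.5 cube contributes its full rectangle (area 82.50 mm²); the r=6.5 cylinder at (-3, 14.5) gives a regular 16-gon of circumradius 6.5 (constant along its height) (area = (16/2)·6.500²·sin(360°/16) = 129.35 mm²); Keeping only the common overlap: the r=6.5 cylinder at (-3, 14.5) partially overlaps the 5×16.5 cube; clipping to the common part keeps 20.40 mm² — area = 20.40 mm². Checking containment: the cross-section at z = 3.2 is a subset of the cross-section at z = 2.88.

entirely on top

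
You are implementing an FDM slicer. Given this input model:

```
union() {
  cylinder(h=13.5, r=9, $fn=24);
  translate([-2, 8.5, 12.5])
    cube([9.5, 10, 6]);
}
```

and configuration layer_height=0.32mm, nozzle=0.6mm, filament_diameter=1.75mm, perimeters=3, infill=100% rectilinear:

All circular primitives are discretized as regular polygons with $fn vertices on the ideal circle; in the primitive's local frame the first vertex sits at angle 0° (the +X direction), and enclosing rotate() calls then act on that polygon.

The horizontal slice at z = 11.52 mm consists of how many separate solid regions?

At z = 11.52 mm: the r=9 cylinder gives a regular 24-gon of circumradius 9 (constant along its height); the cube at (-2, 8.5) is not intersected at this z (z outside [12.5, 18.5]); Merging all regions: only the r=9 cylinder is present, so the union is just that shape — 1 connected region. The result has 1 disconnected region.

1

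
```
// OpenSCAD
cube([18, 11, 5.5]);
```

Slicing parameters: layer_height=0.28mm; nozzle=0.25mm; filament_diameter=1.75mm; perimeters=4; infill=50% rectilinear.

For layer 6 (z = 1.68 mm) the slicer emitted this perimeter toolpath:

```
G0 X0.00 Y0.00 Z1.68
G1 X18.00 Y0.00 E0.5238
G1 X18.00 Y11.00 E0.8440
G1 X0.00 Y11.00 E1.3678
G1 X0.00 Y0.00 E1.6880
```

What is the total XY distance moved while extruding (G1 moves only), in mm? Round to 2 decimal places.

Sum the Euclidean lengths of each G1 segment: total = 58.00 mm.

58.00 mm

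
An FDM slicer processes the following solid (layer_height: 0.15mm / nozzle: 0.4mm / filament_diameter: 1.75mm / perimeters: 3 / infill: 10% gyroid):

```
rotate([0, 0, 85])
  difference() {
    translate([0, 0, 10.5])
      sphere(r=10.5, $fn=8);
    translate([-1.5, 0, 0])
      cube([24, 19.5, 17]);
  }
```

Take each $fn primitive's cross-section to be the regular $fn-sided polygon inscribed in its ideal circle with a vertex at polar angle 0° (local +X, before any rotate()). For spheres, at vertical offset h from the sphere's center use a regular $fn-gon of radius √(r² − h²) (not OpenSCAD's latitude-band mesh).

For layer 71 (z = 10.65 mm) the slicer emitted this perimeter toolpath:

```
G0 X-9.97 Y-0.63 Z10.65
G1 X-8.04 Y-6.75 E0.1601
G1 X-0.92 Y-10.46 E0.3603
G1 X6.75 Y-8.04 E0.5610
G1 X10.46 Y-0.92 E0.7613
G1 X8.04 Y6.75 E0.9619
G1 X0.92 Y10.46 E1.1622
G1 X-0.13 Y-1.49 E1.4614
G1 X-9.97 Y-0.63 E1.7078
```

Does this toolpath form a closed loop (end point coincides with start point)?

yes

Start point (G0): (-9.97, -0.63). End point (last G1): the path returns to the start — closed.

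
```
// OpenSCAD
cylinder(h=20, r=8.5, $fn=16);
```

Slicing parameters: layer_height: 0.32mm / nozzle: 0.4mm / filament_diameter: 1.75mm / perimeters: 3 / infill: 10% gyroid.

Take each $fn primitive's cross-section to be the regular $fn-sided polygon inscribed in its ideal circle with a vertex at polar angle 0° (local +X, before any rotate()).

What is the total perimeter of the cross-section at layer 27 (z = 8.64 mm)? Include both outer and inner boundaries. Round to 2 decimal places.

At z = 8.64 mm: the r=8.5 cylinder contributes a regular 16-gon of circumradius 8.5 (perimeter = 2·16·8.500·sin(180°/16) = 53.06 mm). Overall, the cross-section is a single solid region. Total boundary length (outer) = 53.06 mm.

53.06 mm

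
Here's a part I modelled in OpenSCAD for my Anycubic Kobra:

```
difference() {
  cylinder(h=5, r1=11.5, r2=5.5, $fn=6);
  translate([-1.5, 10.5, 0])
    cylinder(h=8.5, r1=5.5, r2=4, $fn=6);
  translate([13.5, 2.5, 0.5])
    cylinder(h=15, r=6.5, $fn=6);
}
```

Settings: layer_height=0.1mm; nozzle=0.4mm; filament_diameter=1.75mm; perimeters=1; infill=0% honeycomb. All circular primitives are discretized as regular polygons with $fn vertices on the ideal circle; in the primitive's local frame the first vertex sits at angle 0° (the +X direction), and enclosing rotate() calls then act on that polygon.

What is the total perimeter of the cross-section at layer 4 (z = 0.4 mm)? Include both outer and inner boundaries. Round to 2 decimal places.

At z = 0.4 mm: the cone: at t=0.080 of its height the radius interpolates to r₁+(r₂−r₁)t = 11.020, giving a regular 6-gon of that circumradius (perimeter = 2·6·11.020·sin(180°/6) = 66.12 mm); the cone at (-1.5, 10.5) (r1=5.5→r2=4) has section circumradius 5.429 here — a regular 6-gon (perimeter = 2·6·5.429·sin(180°/6) = 32.58 mm); the cylinder at (13.5, 2.5) is not intersected at this z (z outside [0.5, 15.5]); After the difference (first − rest): starting from the cone, the cone at (-1.5, 10.5) partially overlaps it — only the 28.11 mm² overlap (of its 76.59 mm²) is removed, clipping the outline — boundary = 69.58 mm. Overall, the cross-section is a single solid region. Total boundary length (outer) = 69.58 mm.

69.58 mm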